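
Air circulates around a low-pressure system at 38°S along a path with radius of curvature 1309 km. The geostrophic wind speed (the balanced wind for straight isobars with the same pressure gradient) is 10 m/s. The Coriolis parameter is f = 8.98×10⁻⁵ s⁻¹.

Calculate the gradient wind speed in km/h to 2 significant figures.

33 km/h

Around a low, centrifugal force acts outward with Coriolis, so pressure-gradient force balances both:
(1/ρ)|∂P/∂n| = fV + V²/R  →  V² + fR·V − fR·V_g = 0
With fR = 8.98×10⁻⁵ × 1309×10³ m = 118 m/s:
V = [−fR + √((fR)² + 4 fR V_g)]/2 = [−118 + √(118² + 4×118×10)]/2 = 9.27 m/s
Subgeostrophic (V < V_g = 10 m/s), as expected around a low.
Converting: 9.27 m/s × 3.6 = 33 km/h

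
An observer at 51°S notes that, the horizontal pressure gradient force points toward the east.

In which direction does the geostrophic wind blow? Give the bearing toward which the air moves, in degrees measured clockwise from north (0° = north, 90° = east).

000°

The pressure-gradient force points toward the east (bearing 090°).
Geostrophic balance: in the Southern Hemisphere the Coriolis force deflects motion to the left, so the geostrophic wind blows 90° to the left of the pressure-gradient force (low pressure on the right).
Rotating 090° by 90° counterclockwise gives 000° — the wind blows toward the north.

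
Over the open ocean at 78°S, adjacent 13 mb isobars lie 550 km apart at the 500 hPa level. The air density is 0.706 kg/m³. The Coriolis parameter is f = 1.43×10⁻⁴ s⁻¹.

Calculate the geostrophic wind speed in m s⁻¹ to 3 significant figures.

Pressure gradient: |∂P/∂n| = 1300 Pa / 550000 m = 2.36×10⁻³ Pa/m
Geostrophic balance (pressure-gradient force = Coriolis force):
V_g = (1/(fρ)) |∂P/∂n| = 2.36×10⁻³ / (1.43×10⁻⁴ × 0.706) = 23.4 m/s

23.4 m s⁻¹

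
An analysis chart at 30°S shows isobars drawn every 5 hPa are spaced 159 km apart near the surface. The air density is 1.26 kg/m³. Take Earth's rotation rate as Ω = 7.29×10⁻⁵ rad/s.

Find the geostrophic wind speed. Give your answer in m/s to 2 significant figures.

Coriolis parameter at 30°S:
f = 2Ω sin φ = 2 × 7.29×10⁻⁵ × sin 30° = 7.29×10⁻⁵ s⁻¹
Pressure gradient: |∂P/∂n| = 500 Pa / 159000 m = 3.14×10⁻³ Pa/m
Geostrophic balance (pressure-gradient force = Coriolis force):
V_g = (1/(fρ)) |∂P/∂n| = 3.14×10⁻³ / (7.29×10⁻⁵ × 1.26) = 34.2 m/s

34 m/s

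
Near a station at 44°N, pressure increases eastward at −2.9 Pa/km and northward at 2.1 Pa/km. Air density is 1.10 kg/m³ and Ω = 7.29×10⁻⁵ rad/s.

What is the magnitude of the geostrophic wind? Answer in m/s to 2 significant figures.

Coriolis parameter at 44°N:
f = 2Ω sin φ = 2 × 7.29×10⁻⁵ × sin 44° = 1.01×10⁻⁴ s⁻¹
Component geostrophic relations (x east, y north):
u_g = −(1/(fρ)) ∂P/∂y,  v_g = (1/(fρ)) ∂P/∂x
u_g = −(2.1×10⁻³)/(1.01×10⁻⁴ × 1.10) = −18.8 m/s;  v_g = (−2.9×10⁻³)/(1.01×10⁻⁴ × 1.10) = −26.0 m/s
|V_g| = √(u_g² + v_g²) = 32.1 m/s

32 m/s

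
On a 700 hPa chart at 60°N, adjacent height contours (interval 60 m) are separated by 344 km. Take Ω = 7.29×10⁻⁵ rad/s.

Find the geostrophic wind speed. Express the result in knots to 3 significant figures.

26.3 knots

Coriolis parameter at 60°N:
f = 2Ω sin φ = 2 × 7.29×10⁻⁵ × sin 60° = 1.26×10⁻⁴ s⁻¹
Height gradient: |∂Z/∂n| = 60 m / 344000 m = 1.74×10⁻⁴
On a pressure surface, geostrophic balance gives V_g = (g/f)|∂Z/∂n|:
V_g = 9.81 × 1.74×10⁻⁴ / 1.26×10⁻⁴ = 13.6 m/s
Converting: 13.6 m/s × 1.944 = 26.3 knots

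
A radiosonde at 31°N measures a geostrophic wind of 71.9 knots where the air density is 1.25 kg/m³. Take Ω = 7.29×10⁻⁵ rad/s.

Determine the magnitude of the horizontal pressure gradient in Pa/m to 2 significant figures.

Coriolis parameter at 31°N:
f = 2Ω sin φ = 2 × 7.29×10⁻⁵ × sin 31° = 7.51×10⁻⁵ s⁻¹
Wind speed in SI: 71.9 knots = 37.0 m/s
Geostrophic balance rearranged: |∂P/∂n| = f ρ V_g
|∂P/∂n| = 7.51×10⁻⁵ × 1.25 × 37.0 = 3.47×10⁻³ Pa/m

3.5×10⁻³ Pa/m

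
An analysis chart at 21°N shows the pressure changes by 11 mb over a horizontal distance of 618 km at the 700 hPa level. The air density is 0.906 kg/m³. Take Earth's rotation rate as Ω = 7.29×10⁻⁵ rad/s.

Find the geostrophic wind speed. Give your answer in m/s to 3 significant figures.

37.6 m/s

Coriolis parameter at 21°N:
f = 2Ω sin φ = 2 × 7.29×10⁻⁵ × sin 21° = 5.23×10⁻⁵ s⁻¹
Pressure gradient: |∂P/∂n| = 1100 Pa / 618000 m = 1.78×10⁻³ Pa/m
Geostrophic balance (pressure-gradient force = Coriolis force):
V_g = (1/(fρ)) |∂P/∂n| = 1.78×10⁻³ / (5.23×10⁻⁵ × 0.906) = 37.6 m/s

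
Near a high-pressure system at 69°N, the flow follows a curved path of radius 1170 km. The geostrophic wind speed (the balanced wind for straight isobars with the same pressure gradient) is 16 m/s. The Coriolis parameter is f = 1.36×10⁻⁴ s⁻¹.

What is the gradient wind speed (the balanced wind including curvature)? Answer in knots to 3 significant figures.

Around a high, pressure-gradient force acts outward with centrifugal, so Coriolis balances both:
fV = (1/ρ)|∂P/∂n| + V²/R  →  V² − fR·V + fR·V_g = 0
With fR = 1.36×10⁻⁴ × 1170×10³ m = 159 m/s:
V = [fR − √((fR)² − 4 fR V_g)]/2 = [159 − √(159² − 4×159×16)]/2 = 18 m/s
Supergeostrophic (V > V_g = 16 m/s), as expected around a high.
Converting: 18 m/s × 1.944 = 35.1 knots

35.1 knots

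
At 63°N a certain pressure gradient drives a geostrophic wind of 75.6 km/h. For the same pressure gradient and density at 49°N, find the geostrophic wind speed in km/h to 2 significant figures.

89 km/h

With the same pressure gradient and density, V_g ∝ 1/f ∝ 1/sin φ.
V₂ = V₁ · sin φ₁ / sin φ₂ = 75.6 × sin 63° / sin 49°
V₂ = 75.6 × 0.8910/0.7547 = 89 km/h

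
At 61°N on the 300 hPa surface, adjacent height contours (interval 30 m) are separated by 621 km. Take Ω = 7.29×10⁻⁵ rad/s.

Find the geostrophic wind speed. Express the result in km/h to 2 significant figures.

13 km/h

Coriolis parameter at 61°N:
f = 2Ω sin φ = 2 × 7.29×10⁻⁵ × sin 61° = 1.28×10⁻⁴ s⁻¹
Height gradient: |∂Z/∂n| = 30 m / 621000 m = 4.83×10⁻⁵
On a pressure surface, geostrophic balance gives V_g = (g/f)|∂Z/∂n|:
V_g = 9.81 × 4.83×10⁻⁵ / 1.28×10⁻⁴ = 3.72 m/s
Converting: 3.72 m/s × 3.6 = 13 km/h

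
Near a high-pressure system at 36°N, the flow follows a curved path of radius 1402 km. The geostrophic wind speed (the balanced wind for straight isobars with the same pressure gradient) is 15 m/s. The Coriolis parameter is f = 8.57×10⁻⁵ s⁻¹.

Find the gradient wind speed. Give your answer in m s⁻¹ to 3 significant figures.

17.6 m s⁻¹

Around a high, pressure-gradient force acts outward with centrifugal, so Coriolis balances both:
fV = (1/ρ)|∂P/∂n| + V²/R  →  V² − fR·V + fR·V_g = 0
With fR = 8.57×10⁻⁵ × 1402×10³ m = 120 m/s:
V = [fR − √((fR)² − 4 fR V_g)]/2 = [120 − √(120² − 4×120×15)]/2 = 17.6 m/s
Supergeostrophic (V > V_g = 15 m/s), as expected around a high.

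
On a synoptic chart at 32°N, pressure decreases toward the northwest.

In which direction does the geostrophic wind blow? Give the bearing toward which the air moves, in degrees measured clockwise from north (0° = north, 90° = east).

045°

The pressure-gradient force points toward the northwest (bearing 315°).
Geostrophic balance: in the Northern Hemisphere the Coriolis force deflects motion to the right, so the geostrophic wind blows 90° to the right of the pressure-gradient force (low pressure on the left).
Rotating 315° by 90° clockwise gives 045° — the wind blows toward the northeast.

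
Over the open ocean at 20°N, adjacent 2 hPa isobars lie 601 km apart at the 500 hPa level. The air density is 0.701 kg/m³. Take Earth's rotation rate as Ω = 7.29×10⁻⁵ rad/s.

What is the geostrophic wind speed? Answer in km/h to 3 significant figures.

34.3 km/h

Coriolis parameter at 20°N:
f = 2Ω sin φ = 2 × 7.29×10⁻⁵ × sin 20° = 4.99×10⁻⁵ s⁻¹
Pressure gradient: |∂P/∂n| = 200 Pa / 601000 m = 3.33×10⁻⁴ Pa/m
Geostrophic balance (pressure-gradient force = Coriolis force):
V_g = (1/(fρ)) |∂P/∂n| = 3.33×10⁻⁴ / (4.99×10⁻⁵ × 0.701) = 9.52 m/s
Converting: 9.52 m/s × 3.6 = 34.3 km/h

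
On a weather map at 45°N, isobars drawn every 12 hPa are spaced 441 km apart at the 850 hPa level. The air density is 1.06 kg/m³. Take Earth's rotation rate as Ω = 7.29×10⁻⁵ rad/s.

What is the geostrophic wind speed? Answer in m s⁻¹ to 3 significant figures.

24.9 m s⁻¹

Coriolis parameter at 45°N:
f = 2Ω sin φ = 2 × 7.29×10⁻⁵ × sin 45° = 1.03×10⁻⁴ s⁻¹
Pressure gradient: |∂P/∂n| = 1200 Pa / 441000 m = 2.72×10⁻³ Pa/m
Geostrophic balance (pressure-gradient force = Coriolis force):
V_g = (1/(fρ)) |∂P/∂n| = 2.72×10⁻³ / (1.03×10⁻⁴ × 1.06) = 24.9 m/s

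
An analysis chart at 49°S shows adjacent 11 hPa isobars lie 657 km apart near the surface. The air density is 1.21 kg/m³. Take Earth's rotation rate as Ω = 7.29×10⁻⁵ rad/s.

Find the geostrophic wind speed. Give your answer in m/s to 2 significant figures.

Coriolis parameter at 49°S:
f = 2Ω sin φ = 2 × 7.29×10⁻⁵ × sin 49° = 1.10×10⁻⁴ s⁻¹
Pressure gradient: |∂P/∂n| = 1100 Pa / 657000 m = 1.67×10⁻³ Pa/m
Geostrophic balance (pressure-gradient force = Coriolis force):
V_g = (1/(fρ)) |∂P/∂n| = 1.67×10⁻³ / (1.10×10⁻⁴ × 1.21) = 12.6 m/s

13 m/s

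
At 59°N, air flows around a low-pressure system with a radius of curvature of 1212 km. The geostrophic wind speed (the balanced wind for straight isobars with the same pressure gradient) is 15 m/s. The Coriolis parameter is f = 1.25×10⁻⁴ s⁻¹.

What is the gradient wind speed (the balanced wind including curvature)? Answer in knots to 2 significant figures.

27 knots

Around a low, centrifugal force acts outward with Coriolis, so pressure-gradient force balances both:
(1/ρ)|∂P/∂n| = fV + V²/R  →  V² + fR·V − fR·V_g = 0
With fR = 1.25×10⁻⁴ × 1212×10³ m = 152 m/s:
V = [−fR + √((fR)² + 4 fR V_g)]/2 = [−152 + √(152² + 4×152×15)]/2 = 13.8 m/s
Subgeostrophic (V < V_g = 15 m/s), as expected around a low.
Converting: 13.8 m/s × 1.944 = 27 knots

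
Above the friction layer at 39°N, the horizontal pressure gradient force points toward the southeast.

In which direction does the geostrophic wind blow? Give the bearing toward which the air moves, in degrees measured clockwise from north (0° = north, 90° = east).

225°

The pressure-gradient force points toward the southeast (bearing 135°).
Geostrophic balance: in the Northern Hemisphere the Coriolis force deflects motion to the right, so the geostrophic wind blows 90° to the right of the pressure-gradient force (low pressure on the left).
Rotating 135° by 90° clockwise gives 225° — the wind blows toward the southwest.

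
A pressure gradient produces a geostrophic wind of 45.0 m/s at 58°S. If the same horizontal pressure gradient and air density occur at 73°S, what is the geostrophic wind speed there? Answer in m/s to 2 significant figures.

With the same pressure gradient and density, V_g ∝ 1/f ∝ 1/sin φ.
V₂ = V₁ · sin φ₁ / sin φ₂ = 45.0 × sin 58° / sin 73°
V₂ = 45.0 × 0.8480/0.9563 = 40 m/s

40 m/s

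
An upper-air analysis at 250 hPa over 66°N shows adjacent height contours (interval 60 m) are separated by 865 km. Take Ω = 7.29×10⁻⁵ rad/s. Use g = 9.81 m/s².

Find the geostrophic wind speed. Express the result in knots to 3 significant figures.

9.93 knots

Coriolis parameter at 66°N:
f = 2Ω sin φ = 2 × 7.29×10⁻⁵ × sin 66° = 1.33×10⁻⁴ s⁻¹
Height gradient: |∂Z/∂n| = 60 m / 865000 m = 6.94×10⁻⁵
On a pressure surface, geostrophic balance gives V_g = (g/f)|∂Z/∂n|:
V_g = 9.81 × 6.94×10⁻⁵ / 1.33×10⁻⁴ = 5.11 m/s
Converting: 5.11 m/s × 1.944 = 9.93 knots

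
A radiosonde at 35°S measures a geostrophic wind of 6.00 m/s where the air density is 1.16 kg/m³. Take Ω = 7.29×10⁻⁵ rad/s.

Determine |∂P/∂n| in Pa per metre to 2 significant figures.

5.8×10⁻⁴ Pa/m

Coriolis parameter at 35°S:
f = 2Ω sin φ = 2 × 7.29×10⁻⁵ × sin 35° = 8.36×10⁻⁵ s⁻¹
Geostrophic balance rearranged: |∂P/∂n| = f ρ V_g
|∂P/∂n| = 8.36×10⁻⁵ × 1.16 × 6.00 = 5.82×10⁻⁴ Pa/m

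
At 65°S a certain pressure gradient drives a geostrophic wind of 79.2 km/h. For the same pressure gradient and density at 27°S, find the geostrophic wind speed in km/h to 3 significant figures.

158 km/h

With the same pressure gradient and density, V_g ∝ 1/f ∝ 1/sin φ.
V₂ = V₁ · sin φ₁ / sin φ₂ = 79.2 × sin 65° / sin 27°
V₂ = 79.2 × 0.9063/0.4540 = 158 km/h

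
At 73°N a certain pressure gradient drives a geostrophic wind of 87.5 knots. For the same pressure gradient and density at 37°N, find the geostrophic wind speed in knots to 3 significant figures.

With the same pressure gradient and density, V_g ∝ 1/f ∝ 1/sin φ.
V₂ = V₁ · sin φ₁ / sin φ₂ = 87.5 × sin 73° / sin 37°
V₂ = 87.5 × 0.9563/0.6018 = 139 knots

139 knots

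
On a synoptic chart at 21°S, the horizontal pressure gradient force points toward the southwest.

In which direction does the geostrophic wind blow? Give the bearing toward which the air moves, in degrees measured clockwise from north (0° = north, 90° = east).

135°

The pressure-gradient force points toward the southwest (bearing 225°).
Geostrophic balance: in the Southern Hemisphere the Coriolis force deflects motion to the left, so the geostrophic wind blows 90° to the left of the pressure-gradient force (low pressure on the right).
Rotating 225° by 90° counterclockwise gives 135° — the wind blows toward the southeast.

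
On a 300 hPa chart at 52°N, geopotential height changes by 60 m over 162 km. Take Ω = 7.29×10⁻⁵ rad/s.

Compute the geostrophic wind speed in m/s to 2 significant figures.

32 m/s

Coriolis parameter at 52°N:
f = 2Ω sin φ = 2 × 7.29×10⁻⁵ × sin 52° = 1.15×10⁻⁴ s⁻¹
Height gradient: |∂Z/∂n| = 60 m / 162000 m = 3.70×10⁻⁴
On a pressure surface, geostrophic balance gives V_g = (g/f)|∂Z/∂n|:
V_g = 9.81 × 3.70×10⁻⁴ / 1.15×10⁻⁴ = 31.6 m/s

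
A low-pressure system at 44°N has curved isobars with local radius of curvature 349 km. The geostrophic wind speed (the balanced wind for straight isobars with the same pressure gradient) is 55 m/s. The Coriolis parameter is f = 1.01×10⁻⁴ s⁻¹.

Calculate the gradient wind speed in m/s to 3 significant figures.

29.8 m/s

Around a low, centrifugal force acts outward with Coriolis, so pressure-gradient force balances both:
(1/ρ)|∂P/∂n| = fV + V²/R  →  V² + fR·V − fR·V_g = 0
With fR = 1.01×10⁻⁴ × 349×10³ m = 35.2 m/s:
V = [−fR + √((fR)² + 4 fR V_g)]/2 = [−35.2 + √(35.2² + 4×35.2×55)]/2 = 29.8 m/s
Subgeostrophic (V < V_g = 55 m/s), as expected around a low.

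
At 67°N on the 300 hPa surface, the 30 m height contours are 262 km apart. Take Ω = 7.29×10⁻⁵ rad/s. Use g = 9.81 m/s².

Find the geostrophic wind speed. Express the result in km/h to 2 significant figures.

Coriolis parameter at 67°N:
f = 2Ω sin φ = 2 × 7.29×10⁻⁵ × sin 67° = 1.34×10⁻⁴ s⁻¹
Height gradient: |∂Z/∂n| = 30 m / 262000 m = 1.15×10⁻⁴
On a pressure surface, geostrophic balance gives V_g = (g/f)|∂Z/∂n|:
V_g = 9.81 × 1.15×10⁻⁴ / 1.34×10⁻⁴ = 8.37 m/s
Converting: 8.37 m/s × 3.6 = 30 km/h

30 km/h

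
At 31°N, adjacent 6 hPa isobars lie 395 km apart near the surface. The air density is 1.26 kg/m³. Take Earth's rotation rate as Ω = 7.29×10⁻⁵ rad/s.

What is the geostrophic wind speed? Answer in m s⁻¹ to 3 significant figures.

16.1 m s⁻¹

Coriolis parameter at 31°N:
f = 2Ω sin φ = 2 × 7.29×10⁻⁵ × sin 31° = 7.51×10⁻⁵ s⁻¹
Pressure gradient: |∂P/∂n| = 600 Pa / 395000 m = 1.52×10⁻³ Pa/m
Geostrophic balance (pressure-gradient force = Coriolis force):
V_g = (1/(fρ)) |∂P/∂n| = 1.52×10⁻³ / (7.51×10⁻⁵ × 1.26) = 16.1 m/s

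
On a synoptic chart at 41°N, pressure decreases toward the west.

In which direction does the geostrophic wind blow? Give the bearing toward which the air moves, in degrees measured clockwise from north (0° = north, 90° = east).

000°

The pressure-gradient force points toward the west (bearing 270°).
Geostrophic balance: in the Northern Hemisphere the Coriolis force deflects motion to the right, so the geostrophic wind blows 90° to the right of the pressure-gradient force (low pressure on the left).
Rotating 270° by 90° clockwise gives 000° — the wind blows toward the north.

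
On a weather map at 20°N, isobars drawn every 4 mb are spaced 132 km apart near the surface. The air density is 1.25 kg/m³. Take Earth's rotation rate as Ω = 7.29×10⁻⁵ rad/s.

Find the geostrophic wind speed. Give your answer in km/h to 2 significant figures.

Coriolis parameter at 20°N:
f = 2Ω sin φ = 2 × 7.29×10⁻⁵ × sin 20° = 4.99×10⁻⁵ s⁻¹
Pressure gradient: |∂P/∂n| = 400 Pa / 132000 m = 3.03×10⁻³ Pa/m
Geostrophic balance (pressure-gradient force = Coriolis force):
V_g = (1/(fρ)) |∂P/∂n| = 3.03×10⁻³ / (4.99×10⁻⁵ × 1.25) = 48.6 m/s
Converting: 48.6 m/s × 3.6 = 180 km/h

180 km/h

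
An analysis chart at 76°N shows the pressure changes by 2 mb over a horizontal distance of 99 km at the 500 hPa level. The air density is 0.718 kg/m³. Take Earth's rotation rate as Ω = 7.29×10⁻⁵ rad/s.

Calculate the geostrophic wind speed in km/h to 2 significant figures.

72 km/h

Coriolis parameter at 76°N:
f = 2Ω sin φ = 2 × 7.29×10⁻⁵ × sin 76° = 1.41×10⁻⁴ s⁻¹
Pressure gradient: |∂P/∂n| = 200 Pa / 99000 m = 2.02×10⁻³ Pa/m
Geostrophic balance (pressure-gradient force = Coriolis force):
V_g = (1/(fρ)) |∂P/∂n| = 2.02×10⁻³ / (1.41×10⁻⁴ × 0.718) = 19.9 m/s
Converting: 19.9 m/s × 3.6 = 72 km/h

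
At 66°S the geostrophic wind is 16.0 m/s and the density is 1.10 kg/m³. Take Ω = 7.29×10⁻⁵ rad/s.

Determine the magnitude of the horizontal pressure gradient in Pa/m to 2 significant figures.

2.3×10⁻³ Pa/m

Coriolis parameter at 66°S:
f = 2Ω sin φ = 2 × 7.29×10⁻⁵ × sin 66° = 1.33×10⁻⁴ s⁻¹
Geostrophic balance rearranged: |∂P/∂n| = f ρ V_g
|∂P/∂n| = 1.33×10⁻⁴ × 1.10 × 16.0 = 2.34×10⁻³ Pa/m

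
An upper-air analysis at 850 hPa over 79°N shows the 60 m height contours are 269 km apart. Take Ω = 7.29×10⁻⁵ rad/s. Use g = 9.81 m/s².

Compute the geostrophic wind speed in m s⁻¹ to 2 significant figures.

Coriolis parameter at 79°N:
f = 2Ω sin φ = 2 × 7.29×10⁻⁵ × sin 79° = 1.43×10⁻⁴ s⁻¹
Height gradient: |∂Z/∂n| = 60 m / 269000 m = 2.23×10⁻⁴
On a pressure surface, geostrophic balance gives V_g = (g/f)|∂Z/∂n|:
V_g = 9.81 × 2.23×10⁻⁴ / 1.43×10⁻⁴ = 15.3 m/s

15 m s⁻¹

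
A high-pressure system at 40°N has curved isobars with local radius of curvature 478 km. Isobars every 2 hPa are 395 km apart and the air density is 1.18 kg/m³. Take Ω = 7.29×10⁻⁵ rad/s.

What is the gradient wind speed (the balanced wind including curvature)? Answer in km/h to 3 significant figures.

Coriolis parameter at 40°N:
f = 2Ω sin φ = 2 × 7.29×10⁻⁵ × sin 40° = 9.37×10⁻⁵ s⁻¹
Pressure gradient: |∂P/∂n| = 200 Pa / 395000 m = 5.06×10⁻⁴ Pa/m
Geostrophic speed: V_g = |∂P/∂n|/(fρ) = 5.06×10⁻⁴/(9.37×10⁻⁵ × 1.18) = 4.58 m/s
Around a high, pressure-gradient force acts outward with centrifugal, so Coriolis balances both:
fV = (1/ρ)|∂P/∂n| + V²/R  →  V² − fR·V + fR·V_g = 0
With fR = 9.37×10⁻⁵ × 478×10³ m = 44.8 m/s:
V = [fR − √((fR)² − 4 fR V_g)]/2 = [44.8 − √(44.8² − 4×44.8×4.58)]/2 = 5.18 m/s
Supergeostrophic (V > V_g = 4.58 m/s), as expected around a high.
Converting: 5.18 m/s × 3.6 = 18.6 km/h

18.6 km/h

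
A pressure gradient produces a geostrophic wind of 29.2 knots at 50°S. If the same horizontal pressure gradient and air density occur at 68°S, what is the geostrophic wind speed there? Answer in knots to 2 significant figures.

24 knots

With the same pressure gradient and density, V_g ∝ 1/f ∝ 1/sin φ.
V₂ = V₁ · sin φ₁ / sin φ₂ = 29.2 × sin 50° / sin 68°
V₂ = 29.2 × 0.7660/0.9272 = 24 knots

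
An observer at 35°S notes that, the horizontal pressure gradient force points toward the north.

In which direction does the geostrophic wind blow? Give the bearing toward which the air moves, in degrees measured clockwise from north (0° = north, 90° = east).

270°

The pressure-gradient force points toward the north (bearing 000°).
Geostrophic balance: in the Southern Hemisphere the Coriolis force deflects motion to the left, so the geostrophic wind blows 90° to the left of the pressure-gradient force (low pressure on the right).
Rotating 000° by 90° counterclockwise gives 270° — the wind blows toward the west.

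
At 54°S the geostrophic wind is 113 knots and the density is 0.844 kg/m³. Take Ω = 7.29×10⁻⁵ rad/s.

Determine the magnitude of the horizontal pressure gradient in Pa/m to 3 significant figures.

5.79×10⁻³ Pa/m

Coriolis parameter at 54°S:
f = 2Ω sin φ = 2 × 7.29×10⁻⁵ × sin 54° = 1.18×10⁻⁴ s⁻¹
Wind speed in SI: 113 knots = 58.1 m/s
Geostrophic balance rearranged: |∂P/∂n| = f ρ V_g
|∂P/∂n| = 1.18×10⁻⁴ × 0.844 × 58.1 = 5.79×10⁻³ Pa/m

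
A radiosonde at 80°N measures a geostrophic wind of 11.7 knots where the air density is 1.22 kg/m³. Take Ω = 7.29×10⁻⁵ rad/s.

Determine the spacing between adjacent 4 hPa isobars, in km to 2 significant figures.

Coriolis parameter at 80°N:
f = 2Ω sin φ = 2 × 7.29×10⁻⁵ × sin 80° = 1.44×10⁻⁴ s⁻¹
Wind speed in SI: 11.7 knots = 6.02 m/s
Geostrophic balance rearranged: |∂P/∂n| = f ρ V_g
|∂P/∂n| = 1.44×10⁻⁴ × 1.22 × 6.02 = 1.05×10⁻³ Pa/m
Isobar spacing: Δn = ΔP/|∂P/∂n| = 400 Pa / 1.05×10⁻³ Pa/m = 379374 m ≈ 380 km

380 km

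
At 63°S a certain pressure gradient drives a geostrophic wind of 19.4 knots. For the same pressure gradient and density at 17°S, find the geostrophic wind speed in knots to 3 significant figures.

59.1 knots

With the same pressure gradient and density, V_g ∝ 1/f ∝ 1/sin φ.
V₂ = V₁ · sin φ₁ / sin φ₂ = 19.4 × sin 63° / sin 17°
V₂ = 19.4 × 0.8910/0.2924 = 59.1 knots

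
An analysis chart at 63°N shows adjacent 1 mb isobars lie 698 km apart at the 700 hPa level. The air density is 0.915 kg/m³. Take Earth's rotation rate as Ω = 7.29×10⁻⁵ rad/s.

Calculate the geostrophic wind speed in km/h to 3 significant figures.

Coriolis parameter at 63°N:
f = 2Ω sin φ = 2 × 7.29×10⁻⁵ × sin 63° = 1.30×10⁻⁴ s⁻¹
Pressure gradient: |∂P/∂n| = 100 Pa / 698000 m = 1.43×10⁻⁴ Pa/m
Geostrophic balance (pressure-gradient force = Coriolis force):
V_g = (1/(fρ)) |∂P/∂n| = 1.43×10⁻⁴ / (1.30×10⁻⁴ × 0.915) = 1.21 m/s
Converting: 1.21 m/s × 3.6 = 4.34 km/h

4.34 km/h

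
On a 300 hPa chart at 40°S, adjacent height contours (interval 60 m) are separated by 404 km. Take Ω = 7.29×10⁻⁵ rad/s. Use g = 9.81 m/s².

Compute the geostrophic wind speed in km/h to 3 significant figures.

Coriolis parameter at 40°S:
f = 2Ω sin φ = 2 × 7.29×10⁻⁵ × sin 40° = 9.37×10⁻⁵ s⁻¹
Height gradient: |∂Z/∂n| = 60 m / 404000 m = 1.49×10⁻⁴
On a pressure surface, geostrophic balance gives V_g = (g/f)|∂Z/∂n|:
V_g = 9.81 × 1.49×10⁻⁴ / 9.37×10⁻⁵ = 15.5 m/s
Converting: 15.5 m/s × 3.6 = 56.0 km/h

56.0 km/h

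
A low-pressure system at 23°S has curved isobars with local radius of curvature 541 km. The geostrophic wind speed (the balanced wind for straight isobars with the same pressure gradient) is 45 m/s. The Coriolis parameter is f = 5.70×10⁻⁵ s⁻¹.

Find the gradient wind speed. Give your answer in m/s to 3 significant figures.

Around a low, centrifugal force acts outward with Coriolis, so pressure-gradient force balances both:
(1/ρ)|∂P/∂n| = fV + V²/R  →  V² + fR·V − fR·V_g = 0
With fR = 5.70×10⁻⁵ × 541×10³ m = 30.8 m/s:
V = [−fR + √((fR)² + 4 fR V_g)]/2 = [−30.8 + √(30.8² + 4×30.8×45)]/2 = 24.9 m/s
Subgeostrophic (V < V_g = 45 m/s), as expected around a low.

24.9 m/s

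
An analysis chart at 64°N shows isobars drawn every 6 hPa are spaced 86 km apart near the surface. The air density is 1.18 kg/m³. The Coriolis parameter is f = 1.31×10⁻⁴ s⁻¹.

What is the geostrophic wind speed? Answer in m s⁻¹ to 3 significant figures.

Pressure gradient: |∂P/∂n| = 600 Pa / 86000 m = 6.98×10⁻³ Pa/m
Geostrophic balance (pressure-gradient force = Coriolis force):
V_g = (1/(fρ)) |∂P/∂n| = 6.98×10⁻³ / (1.31×10⁻⁴ × 1.18) = 45.1 m/s

45.1 m s⁻¹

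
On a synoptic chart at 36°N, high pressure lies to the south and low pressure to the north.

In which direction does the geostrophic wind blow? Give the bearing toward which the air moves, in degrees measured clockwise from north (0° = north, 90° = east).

The pressure-gradient force points toward the north (bearing 000°).
Geostrophic balance: in the Northern Hemisphere the Coriolis force deflects motion to the right, so the geostrophic wind blows 90° to the right of the pressure-gradient force (low pressure on the left).
Rotating 000° by 90° clockwise gives 090° — the wind blows toward the east.

090°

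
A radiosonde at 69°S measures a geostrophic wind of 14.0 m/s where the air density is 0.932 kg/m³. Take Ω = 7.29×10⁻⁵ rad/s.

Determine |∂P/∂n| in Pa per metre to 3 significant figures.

1.78×10⁻³ Pa/m

Coriolis parameter at 69°S:
f = 2Ω sin φ = 2 × 7.29×10⁻⁵ × sin 69° = 1.36×10⁻⁴ s⁻¹
Geostrophic balance rearranged: |∂P/∂n| = f ρ V_g
|∂P/∂n| = 1.36×10⁻⁴ × 0.932 × 14.0 = 1.78×10⁻³ Pa/m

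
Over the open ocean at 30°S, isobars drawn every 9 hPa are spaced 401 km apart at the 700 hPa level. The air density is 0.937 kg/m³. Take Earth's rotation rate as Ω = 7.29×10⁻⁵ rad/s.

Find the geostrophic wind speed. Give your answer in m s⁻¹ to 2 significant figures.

33 m s⁻¹

Coriolis parameter at 30°S:
f = 2Ω sin φ = 2 × 7.29×10⁻⁵ × sin 30° = 7.29×10⁻⁵ s⁻¹
Pressure gradient: |∂P/∂n| = 900 Pa / 401000 m = 2.24×10⁻³ Pa/m
Geostrophic balance (pressure-gradient force = Coriolis force):
V_g = (1/(fρ)) |∂P/∂n| = 2.24×10⁻³ / (7.29×10⁻⁵ × 0.937) = 32.9 m/s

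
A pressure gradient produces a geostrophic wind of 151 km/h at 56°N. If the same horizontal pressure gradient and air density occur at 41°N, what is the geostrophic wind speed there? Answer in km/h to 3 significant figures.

With the same pressure gradient and density, V_g ∝ 1/f ∝ 1/sin φ.
V₂ = V₁ · sin φ₁ / sin φ₂ = 151 × sin 56° / sin 41°
V₂ = 151 × 0.8290/0.6561 = 191 km/h

191 km/h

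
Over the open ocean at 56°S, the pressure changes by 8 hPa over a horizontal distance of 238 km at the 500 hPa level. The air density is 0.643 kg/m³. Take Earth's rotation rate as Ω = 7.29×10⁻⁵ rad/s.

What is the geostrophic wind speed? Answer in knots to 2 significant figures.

Coriolis parameter at 56°S:
f = 2Ω sin φ = 2 × 7.29×10⁻⁵ × sin 56° = 1.21×10⁻⁴ s⁻¹
Pressure gradient: |∂P/∂n| = 800 Pa / 238000 m = 3.36×10⁻³ Pa/m
Geostrophic balance (pressure-gradient force = Coriolis force):
V_g = (1/(fρ)) |∂P/∂n| = 3.36×10⁻³ / (1.21×10⁻⁴ × 0.643) = 43.2 m/s
Converting: 43.2 m/s × 1.944 = 84 knots

84 knots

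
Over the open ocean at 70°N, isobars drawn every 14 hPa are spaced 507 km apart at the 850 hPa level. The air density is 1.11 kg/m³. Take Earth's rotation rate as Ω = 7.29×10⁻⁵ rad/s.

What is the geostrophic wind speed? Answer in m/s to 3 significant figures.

Coriolis parameter at 70°N:
f = 2Ω sin φ = 2 × 7.29×10⁻⁵ × sin 70° = 1.37×10⁻⁴ s⁻¹
Pressure gradient: |∂P/∂n| = 1400 Pa / 507000 m = 2.76×10⁻³ Pa/m
Geostrophic balance (pressure-gradient force = Coriolis force):
V_g = (1/(fρ)) |∂P/∂n| = 2.76×10⁻³ / (1.37×10⁻⁴ × 1.11) = 18.2 m/s

18.2 m/s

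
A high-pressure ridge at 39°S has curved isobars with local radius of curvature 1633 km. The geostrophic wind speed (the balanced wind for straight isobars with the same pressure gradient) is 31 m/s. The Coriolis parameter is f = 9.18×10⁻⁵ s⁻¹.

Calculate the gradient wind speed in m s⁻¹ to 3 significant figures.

43.8 m s⁻¹

Around a high, pressure-gradient force acts outward with centrifugal, so Coriolis balances both:
fV = (1/ρ)|∂P/∂n| + V²/R  →  V² − fR·V + fR·V_g = 0
With fR = 9.18×10⁻⁵ × 1633×10³ m = 150 m/s:
V = [fR − √((fR)² − 4 fR V_g)]/2 = [150 − √(150² − 4×150×31)]/2 = 43.8 m/s
Supergeostrophic (V > V_g = 31 m/s), as expected around a high.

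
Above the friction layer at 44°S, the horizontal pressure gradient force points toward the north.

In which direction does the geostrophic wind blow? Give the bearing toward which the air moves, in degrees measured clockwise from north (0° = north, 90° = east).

The pressure-gradient force points toward the north (bearing 000°).
Geostrophic balance: in the Southern Hemisphere the Coriolis force deflects motion to the left, so the geostrophic wind blows 90° to the left of the pressure-gradient force (low pressure on the right).
Rotating 000° by 90° counterclockwise gives 270° — the wind blows toward the west.

270°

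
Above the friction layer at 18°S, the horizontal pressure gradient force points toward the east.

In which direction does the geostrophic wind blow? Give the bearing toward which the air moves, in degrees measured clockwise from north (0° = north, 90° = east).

000°

The pressure-gradient force points toward the east (bearing 090°).
Geostrophic balance: in the Southern Hemisphere the Coriolis force deflects motion to the left, so the geostrophic wind blows 90° to the left of the pressure-gradient force (low pressure on the right).
Rotating 090° by 90° counterclockwise gives 000° — the wind blows toward the north.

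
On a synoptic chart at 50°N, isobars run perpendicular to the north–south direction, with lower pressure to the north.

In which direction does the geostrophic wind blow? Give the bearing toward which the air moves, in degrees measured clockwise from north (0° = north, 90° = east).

The pressure-gradient force points toward the north (bearing 000°).
Geostrophic balance: in the Northern Hemisphere the Coriolis force deflects motion to the right, so the geostrophic wind blows 90° to the right of the pressure-gradient force (low pressure on the left).
Rotating 000° by 90° clockwise gives 090° — the wind blows toward the east.

090°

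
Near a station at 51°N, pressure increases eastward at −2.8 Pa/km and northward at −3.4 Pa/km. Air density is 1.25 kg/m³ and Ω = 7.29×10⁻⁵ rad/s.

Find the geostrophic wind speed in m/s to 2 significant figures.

Coriolis parameter at 51°N:
f = 2Ω sin φ = 2 × 7.29×10⁻⁵ × sin 51° = 1.13×10⁻⁴ s⁻¹
Component geostrophic relations (x east, y north):
u_g = −(1/(fρ)) ∂P/∂y,  v_g = (1/(fρ)) ∂P/∂x
u_g = −(−3.4×10⁻³)/(1.13×10⁻⁴ × 1.25) = 24.0 m/s;  v_g = (−2.8×10⁻³)/(1.13×10⁻⁴ × 1.25) = −19.8 m/s
|V_g| = √(u_g² + v_g²) = 31.1 m/s

31 m/s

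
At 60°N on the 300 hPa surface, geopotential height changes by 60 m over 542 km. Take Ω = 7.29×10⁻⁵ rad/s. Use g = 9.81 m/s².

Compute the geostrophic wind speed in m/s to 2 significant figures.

Coriolis parameter at 60°N:
f = 2Ω sin φ = 2 × 7.29×10⁻⁵ × sin 60° = 1.26×10⁻⁴ s⁻¹
Height gradient: |∂Z/∂n| = 60 m / 542000 m = 1.11×10⁻⁴
On a pressure surface, geostrophic balance gives V_g = (g/f)|∂Z/∂n|:
V_g = 9.81 × 1.11×10⁻⁴ / 1.26×10⁻⁴ = 8.60 m/s

8.6 m/s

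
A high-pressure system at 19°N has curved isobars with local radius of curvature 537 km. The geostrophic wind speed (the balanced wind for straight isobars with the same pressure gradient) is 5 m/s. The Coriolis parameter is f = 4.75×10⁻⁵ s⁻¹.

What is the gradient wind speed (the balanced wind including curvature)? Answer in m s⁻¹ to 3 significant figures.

Around a high, pressure-gradient force acts outward with centrifugal, so Coriolis balances both:
fV = (1/ρ)|∂P/∂n| + V²/R  →  V² − fR·V + fR·V_g = 0
With fR = 4.75×10⁻⁵ × 537×10³ m = 25.5 m/s:
V = [fR − √((fR)² − 4 fR V_g)]/2 = [25.5 − √(25.5² − 4×25.5×5)]/2 = 6.83 m/s
Supergeostrophic (V > V_g = 5 m/s), as expected around a high.

6.83 m s⁻¹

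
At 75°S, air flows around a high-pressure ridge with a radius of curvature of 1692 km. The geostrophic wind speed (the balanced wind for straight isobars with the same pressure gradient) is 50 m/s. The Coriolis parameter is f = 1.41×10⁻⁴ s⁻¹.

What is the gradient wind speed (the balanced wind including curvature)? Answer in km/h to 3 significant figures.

257 km/h

Around a high, pressure-gradient force acts outward with centrifugal, so Coriolis balances both:
fV = (1/ρ)|∂P/∂n| + V²/R  →  V² − fR·V + fR·V_g = 0
With fR = 1.41×10⁻⁴ × 1692×10³ m = 239 m/s:
V = [fR − √((fR)² − 4 fR V_g)]/2 = [239 − √(239² − 4×239×50)]/2 = 71.3 m/s
Supergeostrophic (V > V_g = 50 m/s), as expected around a high.
Converting: 71.3 m/s × 3.6 = 257 km/h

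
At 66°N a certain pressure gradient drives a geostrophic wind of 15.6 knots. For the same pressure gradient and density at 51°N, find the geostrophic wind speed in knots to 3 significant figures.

18.3 knots

With the same pressure gradient and density, V_g ∝ 1/f ∝ 1/sin φ.
V₂ = V₁ · sin φ₁ / sin φ₂ = 15.6 × sin 66° / sin 51°
V₂ = 15.6 × 0.9135/0.7771 = 18.3 knots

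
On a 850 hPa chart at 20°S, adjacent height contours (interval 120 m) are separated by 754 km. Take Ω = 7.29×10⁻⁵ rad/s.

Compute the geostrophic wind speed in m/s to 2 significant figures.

31 m/s

Coriolis parameter at 20°S:
f = 2Ω sin φ = 2 × 7.29×10⁻⁵ × sin 20° = 4.99×10⁻⁵ s⁻¹
Height gradient: |∂Z/∂n| = 120 m / 754000 m = 1.59×10⁻⁴
On a pressure surface, geostrophic balance gives V_g = (g/f)|∂Z/∂n|:
V_g = 9.81 × 1.59×10⁻⁴ / 4.99×10⁻⁵ = 31.3 m/s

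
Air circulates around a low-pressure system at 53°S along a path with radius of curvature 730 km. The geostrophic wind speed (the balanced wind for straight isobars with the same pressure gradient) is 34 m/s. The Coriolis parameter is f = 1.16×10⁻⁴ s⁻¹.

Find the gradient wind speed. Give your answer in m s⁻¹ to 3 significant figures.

26.0 m s⁻¹

Around a low, centrifugal force acts outward with Coriolis, so pressure-gradient force balances both:
(1/ρ)|∂P/∂n| = fV + V²/R  →  V² + fR·V − fR·V_g = 0
With fR = 1.16×10⁻⁴ × 730×10³ m = 84.7 m/s:
V = [−fR + √((fR)² + 4 fR V_g)]/2 = [−84.7 + √(84.7² + 4×84.7×34)]/2 = 26 m/s
Subgeostrophic (V < V_g = 34 m/s), as expected around a low.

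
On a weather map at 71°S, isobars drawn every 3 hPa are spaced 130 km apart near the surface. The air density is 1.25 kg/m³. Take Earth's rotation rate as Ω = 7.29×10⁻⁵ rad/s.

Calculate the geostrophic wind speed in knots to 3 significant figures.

Coriolis parameter at 71°S:
f = 2Ω sin φ = 2 × 7.29×10⁻⁵ × sin 71° = 1.38×10⁻⁴ s⁻¹
Pressure gradient: |∂P/∂n| = 300 Pa / 130000 m = 2.31×10⁻³ Pa/m
Geostrophic balance (pressure-gradient force = Coriolis force):
V_g = (1/(fρ)) |∂P/∂n| = 2.31×10⁻³ / (1.38×10⁻⁴ × 1.25) = 13.4 m/s
Converting: 13.4 m/s × 1.944 = 26.0 knots

26.0 knots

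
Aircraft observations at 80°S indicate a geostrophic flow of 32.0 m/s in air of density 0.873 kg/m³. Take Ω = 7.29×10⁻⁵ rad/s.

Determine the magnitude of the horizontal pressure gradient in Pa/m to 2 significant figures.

Coriolis parameter at 80°S:
f = 2Ω sin φ = 2 × 7.29×10⁻⁵ × sin 80° = 1.44×10⁻⁴ s⁻¹
Geostrophic balance rearranged: |∂P/∂n| = f ρ V_g
|∂P/∂n| = 1.44×10⁻⁴ × 0.873 × 32.0 = 4.01×10⁻³ Pa/m

4.0×10⁻³ Pa/m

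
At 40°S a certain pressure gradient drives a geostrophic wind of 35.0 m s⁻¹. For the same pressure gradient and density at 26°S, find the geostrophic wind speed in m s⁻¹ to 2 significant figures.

With the same pressure gradient and density, V_g ∝ 1/f ∝ 1/sin φ.
V₂ = V₁ · sin φ₁ / sin φ₂ = 35.0 × sin 40° / sin 26°
V₂ = 35.0 × 0.6428/0.4384 = 51 m s⁻¹

51 m s⁻¹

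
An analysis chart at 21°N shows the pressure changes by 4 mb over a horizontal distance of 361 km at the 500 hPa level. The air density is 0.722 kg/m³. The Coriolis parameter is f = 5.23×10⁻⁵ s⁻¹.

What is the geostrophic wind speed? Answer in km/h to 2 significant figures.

Pressure gradient: |∂P/∂n| = 400 Pa / 361000 m = 1.11×10⁻³ Pa/m
Geostrophic balance (pressure-gradient force = Coriolis force):
V_g = (1/(fρ)) |∂P/∂n| = 1.11×10⁻³ / (5.23×10⁻⁵ × 0.722) = 29.3 m/s
Converting: 29.3 m/s × 3.6 = 110 km/h

110 km/h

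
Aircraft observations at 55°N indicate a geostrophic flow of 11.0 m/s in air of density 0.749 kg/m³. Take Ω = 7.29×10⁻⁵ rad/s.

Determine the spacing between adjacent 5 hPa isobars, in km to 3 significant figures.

Coriolis parameter at 55°N:
f = 2Ω sin φ = 2 × 7.29×10⁻⁵ × sin 55° = 1.19×10⁻⁴ s⁻¹
Geostrophic balance rearranged: |∂P/∂n| = f ρ V_g
|∂P/∂n| = 1.19×10⁻⁴ × 0.749 × 11.0 = 9.84×10⁻⁴ Pa/m
Isobar spacing: Δn = ΔP/|∂P/∂n| = 500 Pa / 9.84×10⁻⁴ Pa/m = 508128 m ≈ 508 km

508 km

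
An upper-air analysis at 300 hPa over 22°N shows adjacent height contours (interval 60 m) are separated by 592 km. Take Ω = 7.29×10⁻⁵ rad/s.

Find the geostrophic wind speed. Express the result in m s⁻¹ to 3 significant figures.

18.2 m s⁻¹

Coriolis parameter at 22°N:
f = 2Ω sin φ = 2 × 7.29×10⁻⁵ × sin 22° = 5.46×10⁻⁵ s⁻¹
Height gradient: |∂Z/∂n| = 60 m / 592000 m = 1.01×10⁻⁴
On a pressure surface, geostrophic balance gives V_g = (g/f)|∂Z/∂n|:
V_g = 9.81 × 1.01×10⁻⁴ / 5.46×10⁻⁵ = 18.2 m/s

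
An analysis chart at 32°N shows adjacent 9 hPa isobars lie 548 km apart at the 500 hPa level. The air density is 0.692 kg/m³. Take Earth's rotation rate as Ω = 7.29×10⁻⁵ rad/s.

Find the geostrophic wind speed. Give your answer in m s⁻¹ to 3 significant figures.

Coriolis parameter at 32°N:
f = 2Ω sin φ = 2 × 7.29×10⁻⁵ × sin 32° = 7.73×10⁻⁵ s⁻¹
Pressure gradient: |∂P/∂n| = 900 Pa / 548000 m = 1.64×10⁻³ Pa/m
Geostrophic balance (pressure-gradient force = Coriolis force):
V_g = (1/(fρ)) |∂P/∂n| = 1.64×10⁻³ / (7.73×10⁻⁵ × 0.692) = 30.7 m/s

30.7 m s⁻¹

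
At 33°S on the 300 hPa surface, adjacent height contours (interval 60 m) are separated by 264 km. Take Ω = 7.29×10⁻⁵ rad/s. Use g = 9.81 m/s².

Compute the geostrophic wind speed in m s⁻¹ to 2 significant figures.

28 m s⁻¹

Coriolis parameter at 33°S:
f = 2Ω sin φ = 2 × 7.29×10⁻⁵ × sin 33° = 7.94×10⁻⁵ s⁻¹
Height gradient: |∂Z/∂n| = 60 m / 264000 m = 2.27×10⁻⁴
On a pressure surface, geostrophic balance gives V_g = (g/f)|∂Z/∂n|:
V_g = 9.81 × 2.27×10⁻⁴ / 7.94×10⁻⁵ = 28.1 m/s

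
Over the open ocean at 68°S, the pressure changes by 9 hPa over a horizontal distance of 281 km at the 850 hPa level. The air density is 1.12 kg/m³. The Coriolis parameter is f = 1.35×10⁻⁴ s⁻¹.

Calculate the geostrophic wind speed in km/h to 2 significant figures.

Pressure gradient: |∂P/∂n| = 900 Pa / 281000 m = 3.20×10⁻³ Pa/m
Geostrophic balance (pressure-gradient force = Coriolis force):
V_g = (1/(fρ)) |∂P/∂n| = 3.20×10⁻³ / (1.35×10⁻⁴ × 1.12) = 21.2 m/s
Converting: 21.2 m/s × 3.6 = 76 km/h

76 km/h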